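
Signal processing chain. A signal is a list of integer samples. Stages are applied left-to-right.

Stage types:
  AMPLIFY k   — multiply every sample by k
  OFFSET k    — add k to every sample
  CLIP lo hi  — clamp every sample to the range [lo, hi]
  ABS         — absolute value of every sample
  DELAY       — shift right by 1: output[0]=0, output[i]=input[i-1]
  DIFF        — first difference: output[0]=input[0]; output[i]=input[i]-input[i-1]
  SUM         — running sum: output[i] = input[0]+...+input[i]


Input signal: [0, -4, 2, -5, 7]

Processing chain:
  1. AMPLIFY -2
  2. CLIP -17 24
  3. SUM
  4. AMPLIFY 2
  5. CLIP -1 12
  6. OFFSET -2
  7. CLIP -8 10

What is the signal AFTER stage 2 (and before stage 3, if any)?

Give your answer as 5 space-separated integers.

Input: [0, -4, 2, -5, 7]
Stage 1 (AMPLIFY -2): 0*-2=0, -4*-2=8, 2*-2=-4, -5*-2=10, 7*-2=-14 -> [0, 8, -4, 10, -14]
Stage 2 (CLIP -17 24): clip(0,-17,24)=0, clip(8,-17,24)=8, clip(-4,-17,24)=-4, clip(10,-17,24)=10, clip(-14,-17,24)=-14 -> [0, 8, -4, 10, -14]

Answer: 0 8 -4 10 -14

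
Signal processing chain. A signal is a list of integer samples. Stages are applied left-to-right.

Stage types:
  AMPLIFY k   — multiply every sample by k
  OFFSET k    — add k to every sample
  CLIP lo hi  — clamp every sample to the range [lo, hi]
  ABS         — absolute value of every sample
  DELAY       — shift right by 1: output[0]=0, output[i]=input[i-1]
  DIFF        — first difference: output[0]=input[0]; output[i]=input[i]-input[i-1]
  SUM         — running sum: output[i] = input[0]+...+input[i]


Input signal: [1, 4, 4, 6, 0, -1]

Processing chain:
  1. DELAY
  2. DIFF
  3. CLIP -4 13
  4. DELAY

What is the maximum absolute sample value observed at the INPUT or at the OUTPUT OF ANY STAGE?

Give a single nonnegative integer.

Input: [1, 4, 4, 6, 0, -1] (max |s|=6)
Stage 1 (DELAY): [0, 1, 4, 4, 6, 0] = [0, 1, 4, 4, 6, 0] -> [0, 1, 4, 4, 6, 0] (max |s|=6)
Stage 2 (DIFF): s[0]=0, 1-0=1, 4-1=3, 4-4=0, 6-4=2, 0-6=-6 -> [0, 1, 3, 0, 2, -6] (max |s|=6)
Stage 3 (CLIP -4 13): clip(0,-4,13)=0, clip(1,-4,13)=1, clip(3,-4,13)=3, clip(0,-4,13)=0, clip(2,-4,13)=2, clip(-6,-4,13)=-4 -> [0, 1, 3, 0, 2, -4] (max |s|=4)
Stage 4 (DELAY): [0, 0, 1, 3, 0, 2] = [0, 0, 1, 3, 0, 2] -> [0, 0, 1, 3, 0, 2] (max |s|=3)
Overall max amplitude: 6

Answer: 6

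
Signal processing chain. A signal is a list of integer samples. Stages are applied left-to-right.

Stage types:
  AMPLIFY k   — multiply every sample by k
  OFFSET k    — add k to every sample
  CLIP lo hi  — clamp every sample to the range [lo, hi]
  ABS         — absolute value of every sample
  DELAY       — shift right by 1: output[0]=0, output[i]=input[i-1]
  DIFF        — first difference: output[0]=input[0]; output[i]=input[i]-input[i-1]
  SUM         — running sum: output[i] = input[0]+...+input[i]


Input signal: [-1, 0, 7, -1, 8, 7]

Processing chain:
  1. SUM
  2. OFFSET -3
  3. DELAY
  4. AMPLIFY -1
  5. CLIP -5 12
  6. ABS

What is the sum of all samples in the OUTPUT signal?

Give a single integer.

Answer: 18

Derivation:
Input: [-1, 0, 7, -1, 8, 7]
Stage 1 (SUM): sum[0..0]=-1, sum[0..1]=-1, sum[0..2]=6, sum[0..3]=5, sum[0..4]=13, sum[0..5]=20 -> [-1, -1, 6, 5, 13, 20]
Stage 2 (OFFSET -3): -1+-3=-4, -1+-3=-4, 6+-3=3, 5+-3=2, 13+-3=10, 20+-3=17 -> [-4, -4, 3, 2, 10, 17]
Stage 3 (DELAY): [0, -4, -4, 3, 2, 10] = [0, -4, -4, 3, 2, 10] -> [0, -4, -4, 3, 2, 10]
Stage 4 (AMPLIFY -1): 0*-1=0, -4*-1=4, -4*-1=4, 3*-1=-3, 2*-1=-2, 10*-1=-10 -> [0, 4, 4, -3, -2, -10]
Stage 5 (CLIP -5 12): clip(0,-5,12)=0, clip(4,-5,12)=4, clip(4,-5,12)=4, clip(-3,-5,12)=-3, clip(-2,-5,12)=-2, clip(-10,-5,12)=-5 -> [0, 4, 4, -3, -2, -5]
Stage 6 (ABS): |0|=0, |4|=4, |4|=4, |-3|=3, |-2|=2, |-5|=5 -> [0, 4, 4, 3, 2, 5]
Output sum: 18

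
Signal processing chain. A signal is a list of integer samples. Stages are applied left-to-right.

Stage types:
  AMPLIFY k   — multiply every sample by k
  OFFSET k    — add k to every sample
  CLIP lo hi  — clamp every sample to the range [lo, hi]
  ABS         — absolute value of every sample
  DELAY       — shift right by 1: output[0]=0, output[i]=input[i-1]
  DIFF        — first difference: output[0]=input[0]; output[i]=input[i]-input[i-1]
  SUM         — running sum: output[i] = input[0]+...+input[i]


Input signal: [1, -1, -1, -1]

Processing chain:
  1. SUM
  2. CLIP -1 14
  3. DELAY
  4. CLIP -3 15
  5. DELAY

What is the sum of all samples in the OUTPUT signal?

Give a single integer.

Input: [1, -1, -1, -1]
Stage 1 (SUM): sum[0..0]=1, sum[0..1]=0, sum[0..2]=-1, sum[0..3]=-2 -> [1, 0, -1, -2]
Stage 2 (CLIP -1 14): clip(1,-1,14)=1, clip(0,-1,14)=0, clip(-1,-1,14)=-1, clip(-2,-1,14)=-1 -> [1, 0, -1, -1]
Stage 3 (DELAY): [0, 1, 0, -1] = [0, 1, 0, -1] -> [0, 1, 0, -1]
Stage 4 (CLIP -3 15): clip(0,-3,15)=0, clip(1,-3,15)=1, clip(0,-3,15)=0, clip(-1,-3,15)=-1 -> [0, 1, 0, -1]
Stage 5 (DELAY): [0, 0, 1, 0] = [0, 0, 1, 0] -> [0, 0, 1, 0]
Output sum: 1

Answer: 1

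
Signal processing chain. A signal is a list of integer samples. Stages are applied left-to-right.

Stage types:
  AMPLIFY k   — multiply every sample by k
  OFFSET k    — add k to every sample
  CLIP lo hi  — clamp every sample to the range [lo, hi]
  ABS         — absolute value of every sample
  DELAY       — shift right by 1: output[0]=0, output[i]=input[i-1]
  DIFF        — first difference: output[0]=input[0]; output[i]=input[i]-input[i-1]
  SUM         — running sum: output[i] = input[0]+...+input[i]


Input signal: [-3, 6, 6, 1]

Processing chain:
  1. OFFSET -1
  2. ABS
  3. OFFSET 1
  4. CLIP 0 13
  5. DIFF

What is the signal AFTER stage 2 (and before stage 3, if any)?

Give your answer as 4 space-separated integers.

Input: [-3, 6, 6, 1]
Stage 1 (OFFSET -1): -3+-1=-4, 6+-1=5, 6+-1=5, 1+-1=0 -> [-4, 5, 5, 0]
Stage 2 (ABS): |-4|=4, |5|=5, |5|=5, |0|=0 -> [4, 5, 5, 0]

Answer: 4 5 5 0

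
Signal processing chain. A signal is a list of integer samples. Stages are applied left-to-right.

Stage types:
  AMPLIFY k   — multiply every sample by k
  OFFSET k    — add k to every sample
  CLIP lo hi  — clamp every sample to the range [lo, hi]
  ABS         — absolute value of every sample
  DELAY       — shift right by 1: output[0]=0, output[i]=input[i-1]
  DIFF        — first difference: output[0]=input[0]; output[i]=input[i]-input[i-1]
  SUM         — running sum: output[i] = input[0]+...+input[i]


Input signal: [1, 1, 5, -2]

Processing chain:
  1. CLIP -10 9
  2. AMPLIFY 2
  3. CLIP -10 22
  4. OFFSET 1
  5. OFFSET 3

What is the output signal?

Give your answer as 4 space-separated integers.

Answer: 6 6 14 0

Derivation:
Input: [1, 1, 5, -2]
Stage 1 (CLIP -10 9): clip(1,-10,9)=1, clip(1,-10,9)=1, clip(5,-10,9)=5, clip(-2,-10,9)=-2 -> [1, 1, 5, -2]
Stage 2 (AMPLIFY 2): 1*2=2, 1*2=2, 5*2=10, -2*2=-4 -> [2, 2, 10, -4]
Stage 3 (CLIP -10 22): clip(2,-10,22)=2, clip(2,-10,22)=2, clip(10,-10,22)=10, clip(-4,-10,22)=-4 -> [2, 2, 10, -4]
Stage 4 (OFFSET 1): 2+1=3, 2+1=3, 10+1=11, -4+1=-3 -> [3, 3, 11, -3]
Stage 5 (OFFSET 3): 3+3=6, 3+3=6, 11+3=14, -3+3=0 -> [6, 6, 14, 0]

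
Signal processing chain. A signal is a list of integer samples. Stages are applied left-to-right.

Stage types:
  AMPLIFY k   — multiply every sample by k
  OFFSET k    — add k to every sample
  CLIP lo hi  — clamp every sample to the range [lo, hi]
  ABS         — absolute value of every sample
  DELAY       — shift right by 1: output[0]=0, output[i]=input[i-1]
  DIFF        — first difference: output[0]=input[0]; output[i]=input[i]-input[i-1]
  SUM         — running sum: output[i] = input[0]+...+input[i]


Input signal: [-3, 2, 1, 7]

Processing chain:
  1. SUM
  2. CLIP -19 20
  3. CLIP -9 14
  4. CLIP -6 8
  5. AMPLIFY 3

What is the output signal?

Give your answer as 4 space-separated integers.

Input: [-3, 2, 1, 7]
Stage 1 (SUM): sum[0..0]=-3, sum[0..1]=-1, sum[0..2]=0, sum[0..3]=7 -> [-3, -1, 0, 7]
Stage 2 (CLIP -19 20): clip(-3,-19,20)=-3, clip(-1,-19,20)=-1, clip(0,-19,20)=0, clip(7,-19,20)=7 -> [-3, -1, 0, 7]
Stage 3 (CLIP -9 14): clip(-3,-9,14)=-3, clip(-1,-9,14)=-1, clip(0,-9,14)=0, clip(7,-9,14)=7 -> [-3, -1, 0, 7]
Stage 4 (CLIP -6 8): clip(-3,-6,8)=-3, clip(-1,-6,8)=-1, clip(0,-6,8)=0, clip(7,-6,8)=7 -> [-3, -1, 0, 7]
Stage 5 (AMPLIFY 3): -3*3=-9, -1*3=-3, 0*3=0, 7*3=21 -> [-9, -3, 0, 21]

Answer: -9 -3 0 21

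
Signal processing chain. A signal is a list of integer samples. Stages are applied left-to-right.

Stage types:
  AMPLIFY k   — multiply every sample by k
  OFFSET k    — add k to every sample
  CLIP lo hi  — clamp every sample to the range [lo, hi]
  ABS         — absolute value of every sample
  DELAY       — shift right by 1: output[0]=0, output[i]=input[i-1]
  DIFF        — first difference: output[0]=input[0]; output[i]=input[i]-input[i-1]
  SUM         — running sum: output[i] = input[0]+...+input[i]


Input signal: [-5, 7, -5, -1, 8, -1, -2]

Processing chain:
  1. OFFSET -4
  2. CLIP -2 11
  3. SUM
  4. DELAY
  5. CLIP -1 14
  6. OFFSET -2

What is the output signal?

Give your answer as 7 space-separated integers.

Answer: -2 -3 -1 -3 -3 -1 -3

Derivation:
Input: [-5, 7, -5, -1, 8, -1, -2]
Stage 1 (OFFSET -4): -5+-4=-9, 7+-4=3, -5+-4=-9, -1+-4=-5, 8+-4=4, -1+-4=-5, -2+-4=-6 -> [-9, 3, -9, -5, 4, -5, -6]
Stage 2 (CLIP -2 11): clip(-9,-2,11)=-2, clip(3,-2,11)=3, clip(-9,-2,11)=-2, clip(-5,-2,11)=-2, clip(4,-2,11)=4, clip(-5,-2,11)=-2, clip(-6,-2,11)=-2 -> [-2, 3, -2, -2, 4, -2, -2]
Stage 3 (SUM): sum[0..0]=-2, sum[0..1]=1, sum[0..2]=-1, sum[0..3]=-3, sum[0..4]=1, sum[0..5]=-1, sum[0..6]=-3 -> [-2, 1, -1, -3, 1, -1, -3]
Stage 4 (DELAY): [0, -2, 1, -1, -3, 1, -1] = [0, -2, 1, -1, -3, 1, -1] -> [0, -2, 1, -1, -3, 1, -1]
Stage 5 (CLIP -1 14): clip(0,-1,14)=0, clip(-2,-1,14)=-1, clip(1,-1,14)=1, clip(-1,-1,14)=-1, clip(-3,-1,14)=-1, clip(1,-1,14)=1, clip(-1,-1,14)=-1 -> [0, -1, 1, -1, -1, 1, -1]
Stage 6 (OFFSET -2): 0+-2=-2, -1+-2=-3, 1+-2=-1, -1+-2=-3, -1+-2=-3, 1+-2=-1, -1+-2=-3 -> [-2, -3, -1, -3, -3, -1, -3]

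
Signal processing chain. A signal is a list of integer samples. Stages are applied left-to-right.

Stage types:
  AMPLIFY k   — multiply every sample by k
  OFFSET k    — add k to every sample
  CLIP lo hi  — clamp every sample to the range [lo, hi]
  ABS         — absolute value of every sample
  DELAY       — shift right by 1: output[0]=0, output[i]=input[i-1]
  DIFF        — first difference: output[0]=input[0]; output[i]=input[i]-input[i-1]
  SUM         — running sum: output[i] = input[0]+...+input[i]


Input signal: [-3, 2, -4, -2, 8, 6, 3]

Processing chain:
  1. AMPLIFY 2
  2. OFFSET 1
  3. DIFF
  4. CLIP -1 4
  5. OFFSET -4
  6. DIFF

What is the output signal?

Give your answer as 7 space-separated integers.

Input: [-3, 2, -4, -2, 8, 6, 3]
Stage 1 (AMPLIFY 2): -3*2=-6, 2*2=4, -4*2=-8, -2*2=-4, 8*2=16, 6*2=12, 3*2=6 -> [-6, 4, -8, -4, 16, 12, 6]
Stage 2 (OFFSET 1): -6+1=-5, 4+1=5, -8+1=-7, -4+1=-3, 16+1=17, 12+1=13, 6+1=7 -> [-5, 5, -7, -3, 17, 13, 7]
Stage 3 (DIFF): s[0]=-5, 5--5=10, -7-5=-12, -3--7=4, 17--3=20, 13-17=-4, 7-13=-6 -> [-5, 10, -12, 4, 20, -4, -6]
Stage 4 (CLIP -1 4): clip(-5,-1,4)=-1, clip(10,-1,4)=4, clip(-12,-1,4)=-1, clip(4,-1,4)=4, clip(20,-1,4)=4, clip(-4,-1,4)=-1, clip(-6,-1,4)=-1 -> [-1, 4, -1, 4, 4, -1, -1]
Stage 5 (OFFSET -4): -1+-4=-5, 4+-4=0, -1+-4=-5, 4+-4=0, 4+-4=0, -1+-4=-5, -1+-4=-5 -> [-5, 0, -5, 0, 0, -5, -5]
Stage 6 (DIFF): s[0]=-5, 0--5=5, -5-0=-5, 0--5=5, 0-0=0, -5-0=-5, -5--5=0 -> [-5, 5, -5, 5, 0, -5, 0]

Answer: -5 5 -5 5 0 -5 0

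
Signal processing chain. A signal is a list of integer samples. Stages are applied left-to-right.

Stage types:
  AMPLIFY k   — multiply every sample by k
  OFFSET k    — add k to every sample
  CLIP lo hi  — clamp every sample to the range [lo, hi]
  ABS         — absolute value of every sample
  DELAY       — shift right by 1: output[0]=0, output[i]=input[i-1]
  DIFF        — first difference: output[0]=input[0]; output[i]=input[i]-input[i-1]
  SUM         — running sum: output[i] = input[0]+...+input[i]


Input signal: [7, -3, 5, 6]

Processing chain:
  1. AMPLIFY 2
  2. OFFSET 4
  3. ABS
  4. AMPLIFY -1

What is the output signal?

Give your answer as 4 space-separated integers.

Answer: -18 -2 -14 -16

Derivation:
Input: [7, -3, 5, 6]
Stage 1 (AMPLIFY 2): 7*2=14, -3*2=-6, 5*2=10, 6*2=12 -> [14, -6, 10, 12]
Stage 2 (OFFSET 4): 14+4=18, -6+4=-2, 10+4=14, 12+4=16 -> [18, -2, 14, 16]
Stage 3 (ABS): |18|=18, |-2|=2, |14|=14, |16|=16 -> [18, 2, 14, 16]
Stage 4 (AMPLIFY -1): 18*-1=-18, 2*-1=-2, 14*-1=-14, 16*-1=-16 -> [-18, -2, -14, -16]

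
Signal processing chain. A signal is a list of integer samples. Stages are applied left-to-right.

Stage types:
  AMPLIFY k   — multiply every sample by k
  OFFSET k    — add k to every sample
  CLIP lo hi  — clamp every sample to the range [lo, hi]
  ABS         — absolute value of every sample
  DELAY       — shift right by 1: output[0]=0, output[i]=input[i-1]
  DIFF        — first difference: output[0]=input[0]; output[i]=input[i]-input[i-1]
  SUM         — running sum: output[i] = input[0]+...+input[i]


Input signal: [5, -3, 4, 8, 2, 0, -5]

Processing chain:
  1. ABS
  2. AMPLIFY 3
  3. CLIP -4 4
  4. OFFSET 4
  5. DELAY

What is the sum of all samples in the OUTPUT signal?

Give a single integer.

Input: [5, -3, 4, 8, 2, 0, -5]
Stage 1 (ABS): |5|=5, |-3|=3, |4|=4, |8|=8, |2|=2, |0|=0, |-5|=5 -> [5, 3, 4, 8, 2, 0, 5]
Stage 2 (AMPLIFY 3): 5*3=15, 3*3=9, 4*3=12, 8*3=24, 2*3=6, 0*3=0, 5*3=15 -> [15, 9, 12, 24, 6, 0, 15]
Stage 3 (CLIP -4 4): clip(15,-4,4)=4, clip(9,-4,4)=4, clip(12,-4,4)=4, clip(24,-4,4)=4, clip(6,-4,4)=4, clip(0,-4,4)=0, clip(15,-4,4)=4 -> [4, 4, 4, 4, 4, 0, 4]
Stage 4 (OFFSET 4): 4+4=8, 4+4=8, 4+4=8, 4+4=8, 4+4=8, 0+4=4, 4+4=8 -> [8, 8, 8, 8, 8, 4, 8]
Stage 5 (DELAY): [0, 8, 8, 8, 8, 8, 4] = [0, 8, 8, 8, 8, 8, 4] -> [0, 8, 8, 8, 8, 8, 4]
Output sum: 44

Answer: 44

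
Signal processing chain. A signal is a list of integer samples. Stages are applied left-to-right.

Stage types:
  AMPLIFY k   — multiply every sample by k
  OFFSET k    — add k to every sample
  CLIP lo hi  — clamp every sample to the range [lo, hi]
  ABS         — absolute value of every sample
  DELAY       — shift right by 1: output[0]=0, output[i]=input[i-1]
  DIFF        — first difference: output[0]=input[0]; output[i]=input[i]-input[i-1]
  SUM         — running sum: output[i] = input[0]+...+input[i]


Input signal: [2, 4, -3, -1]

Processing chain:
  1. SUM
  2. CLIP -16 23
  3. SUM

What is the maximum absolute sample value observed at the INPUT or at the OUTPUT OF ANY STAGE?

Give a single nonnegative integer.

Answer: 13

Derivation:
Input: [2, 4, -3, -1] (max |s|=4)
Stage 1 (SUM): sum[0..0]=2, sum[0..1]=6, sum[0..2]=3, sum[0..3]=2 -> [2, 6, 3, 2] (max |s|=6)
Stage 2 (CLIP -16 23): clip(2,-16,23)=2, clip(6,-16,23)=6, clip(3,-16,23)=3, clip(2,-16,23)=2 -> [2, 6, 3, 2] (max |s|=6)
Stage 3 (SUM): sum[0..0]=2, sum[0..1]=8, sum[0..2]=11, sum[0..3]=13 -> [2, 8, 11, 13] (max |s|=13)
Overall max amplitude: 13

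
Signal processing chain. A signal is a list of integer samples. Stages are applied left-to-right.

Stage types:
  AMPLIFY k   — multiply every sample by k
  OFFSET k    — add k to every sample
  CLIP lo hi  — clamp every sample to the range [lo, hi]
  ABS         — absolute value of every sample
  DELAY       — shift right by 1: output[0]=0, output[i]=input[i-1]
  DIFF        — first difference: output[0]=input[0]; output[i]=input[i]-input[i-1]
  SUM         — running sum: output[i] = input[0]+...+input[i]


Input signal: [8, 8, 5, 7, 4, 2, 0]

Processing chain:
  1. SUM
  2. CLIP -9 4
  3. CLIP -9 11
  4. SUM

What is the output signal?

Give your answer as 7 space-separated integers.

Answer: 4 8 12 16 20 24 28

Derivation:
Input: [8, 8, 5, 7, 4, 2, 0]
Stage 1 (SUM): sum[0..0]=8, sum[0..1]=16, sum[0..2]=21, sum[0..3]=28, sum[0..4]=32, sum[0..5]=34, sum[0..6]=34 -> [8, 16, 21, 28, 32, 34, 34]
Stage 2 (CLIP -9 4): clip(8,-9,4)=4, clip(16,-9,4)=4, clip(21,-9,4)=4, clip(28,-9,4)=4, clip(32,-9,4)=4, clip(34,-9,4)=4, clip(34,-9,4)=4 -> [4, 4, 4, 4, 4, 4, 4]
Stage 3 (CLIP -9 11): clip(4,-9,11)=4, clip(4,-9,11)=4, clip(4,-9,11)=4, clip(4,-9,11)=4, clip(4,-9,11)=4, clip(4,-9,11)=4, clip(4,-9,11)=4 -> [4, 4, 4, 4, 4, 4, 4]
Stage 4 (SUM): sum[0..0]=4, sum[0..1]=8, sum[0..2]=12, sum[0..3]=16, sum[0..4]=20, sum[0..5]=24, sum[0..6]=28 -> [4, 8, 12, 16, 20, 24, 28]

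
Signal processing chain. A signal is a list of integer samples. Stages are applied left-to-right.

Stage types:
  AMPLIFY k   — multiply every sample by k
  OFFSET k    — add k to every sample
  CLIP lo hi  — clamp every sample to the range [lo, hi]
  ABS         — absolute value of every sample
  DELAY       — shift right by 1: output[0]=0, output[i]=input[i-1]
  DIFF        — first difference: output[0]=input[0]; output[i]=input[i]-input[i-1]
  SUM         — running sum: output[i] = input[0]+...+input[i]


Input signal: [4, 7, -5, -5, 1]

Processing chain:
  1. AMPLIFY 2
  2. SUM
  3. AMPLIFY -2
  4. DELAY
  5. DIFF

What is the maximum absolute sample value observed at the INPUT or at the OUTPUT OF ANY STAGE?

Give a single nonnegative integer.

Answer: 44

Derivation:
Input: [4, 7, -5, -5, 1] (max |s|=7)
Stage 1 (AMPLIFY 2): 4*2=8, 7*2=14, -5*2=-10, -5*2=-10, 1*2=2 -> [8, 14, -10, -10, 2] (max |s|=14)
Stage 2 (SUM): sum[0..0]=8, sum[0..1]=22, sum[0..2]=12, sum[0..3]=2, sum[0..4]=4 -> [8, 22, 12, 2, 4] (max |s|=22)
Stage 3 (AMPLIFY -2): 8*-2=-16, 22*-2=-44, 12*-2=-24, 2*-2=-4, 4*-2=-8 -> [-16, -44, -24, -4, -8] (max |s|=44)
Stage 4 (DELAY): [0, -16, -44, -24, -4] = [0, -16, -44, -24, -4] -> [0, -16, -44, -24, -4] (max |s|=44)
Stage 5 (DIFF): s[0]=0, -16-0=-16, -44--16=-28, -24--44=20, -4--24=20 -> [0, -16, -28, 20, 20] (max |s|=28)
Overall max amplitude: 44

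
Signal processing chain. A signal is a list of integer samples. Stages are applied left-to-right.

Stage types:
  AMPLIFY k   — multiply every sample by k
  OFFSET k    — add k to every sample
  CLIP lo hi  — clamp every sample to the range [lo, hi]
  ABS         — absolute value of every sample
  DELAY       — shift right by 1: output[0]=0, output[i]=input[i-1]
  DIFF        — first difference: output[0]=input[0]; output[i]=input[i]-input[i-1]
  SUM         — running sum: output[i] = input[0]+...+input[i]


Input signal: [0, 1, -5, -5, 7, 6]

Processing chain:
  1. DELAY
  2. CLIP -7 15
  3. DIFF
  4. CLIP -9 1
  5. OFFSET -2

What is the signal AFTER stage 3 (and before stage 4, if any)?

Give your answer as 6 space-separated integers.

Answer: 0 0 1 -6 0 12

Derivation:
Input: [0, 1, -5, -5, 7, 6]
Stage 1 (DELAY): [0, 0, 1, -5, -5, 7] = [0, 0, 1, -5, -5, 7] -> [0, 0, 1, -5, -5, 7]
Stage 2 (CLIP -7 15): clip(0,-7,15)=0, clip(0,-7,15)=0, clip(1,-7,15)=1, clip(-5,-7,15)=-5, clip(-5,-7,15)=-5, clip(7,-7,15)=7 -> [0, 0, 1, -5, -5, 7]
Stage 3 (DIFF): s[0]=0, 0-0=0, 1-0=1, -5-1=-6, -5--5=0, 7--5=12 -> [0, 0, 1, -6, 0, 12]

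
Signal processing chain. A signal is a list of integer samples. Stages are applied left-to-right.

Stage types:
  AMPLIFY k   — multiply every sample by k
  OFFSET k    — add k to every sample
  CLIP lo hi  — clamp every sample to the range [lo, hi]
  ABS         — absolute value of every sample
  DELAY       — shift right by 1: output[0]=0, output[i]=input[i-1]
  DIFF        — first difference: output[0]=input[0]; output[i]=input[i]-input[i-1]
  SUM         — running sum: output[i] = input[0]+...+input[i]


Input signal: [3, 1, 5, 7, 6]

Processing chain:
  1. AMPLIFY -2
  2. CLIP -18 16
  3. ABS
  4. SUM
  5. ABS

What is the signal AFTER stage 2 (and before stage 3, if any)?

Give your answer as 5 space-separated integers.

Input: [3, 1, 5, 7, 6]
Stage 1 (AMPLIFY -2): 3*-2=-6, 1*-2=-2, 5*-2=-10, 7*-2=-14, 6*-2=-12 -> [-6, -2, -10, -14, -12]
Stage 2 (CLIP -18 16): clip(-6,-18,16)=-6, clip(-2,-18,16)=-2, clip(-10,-18,16)=-10, clip(-14,-18,16)=-14, clip(-12,-18,16)=-12 -> [-6, -2, -10, -14, -12]

Answer: -6 -2 -10 -14 -12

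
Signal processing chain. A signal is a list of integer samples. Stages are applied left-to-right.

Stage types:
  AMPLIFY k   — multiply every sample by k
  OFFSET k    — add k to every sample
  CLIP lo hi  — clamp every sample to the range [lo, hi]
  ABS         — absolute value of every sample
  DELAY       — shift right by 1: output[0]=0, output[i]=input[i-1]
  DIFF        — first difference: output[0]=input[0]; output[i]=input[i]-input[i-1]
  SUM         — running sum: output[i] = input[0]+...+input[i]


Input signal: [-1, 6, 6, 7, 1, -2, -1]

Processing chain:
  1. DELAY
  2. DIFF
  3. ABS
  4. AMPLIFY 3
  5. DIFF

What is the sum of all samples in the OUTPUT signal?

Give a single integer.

Input: [-1, 6, 6, 7, 1, -2, -1]
Stage 1 (DELAY): [0, -1, 6, 6, 7, 1, -2] = [0, -1, 6, 6, 7, 1, -2] -> [0, -1, 6, 6, 7, 1, -2]
Stage 2 (DIFF): s[0]=0, -1-0=-1, 6--1=7, 6-6=0, 7-6=1, 1-7=-6, -2-1=-3 -> [0, -1, 7, 0, 1, -6, -3]
Stage 3 (ABS): |0|=0, |-1|=1, |7|=7, |0|=0, |1|=1, |-6|=6, |-3|=3 -> [0, 1, 7, 0, 1, 6, 3]
Stage 4 (AMPLIFY 3): 0*3=0, 1*3=3, 7*3=21, 0*3=0, 1*3=3, 6*3=18, 3*3=9 -> [0, 3, 21, 0, 3, 18, 9]
Stage 5 (DIFF): s[0]=0, 3-0=3, 21-3=18, 0-21=-21, 3-0=3, 18-3=15, 9-18=-9 -> [0, 3, 18, -21, 3, 15, -9]
Output sum: 9

Answer: 9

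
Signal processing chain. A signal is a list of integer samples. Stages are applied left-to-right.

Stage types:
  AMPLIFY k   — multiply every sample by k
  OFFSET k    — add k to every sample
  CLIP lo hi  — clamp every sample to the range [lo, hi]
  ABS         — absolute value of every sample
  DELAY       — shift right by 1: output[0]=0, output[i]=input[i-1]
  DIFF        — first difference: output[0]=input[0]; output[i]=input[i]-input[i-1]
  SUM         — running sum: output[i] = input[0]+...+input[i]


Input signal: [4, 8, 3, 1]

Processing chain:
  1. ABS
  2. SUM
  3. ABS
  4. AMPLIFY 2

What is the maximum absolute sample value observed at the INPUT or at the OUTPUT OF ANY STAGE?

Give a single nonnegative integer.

Input: [4, 8, 3, 1] (max |s|=8)
Stage 1 (ABS): |4|=4, |8|=8, |3|=3, |1|=1 -> [4, 8, 3, 1] (max |s|=8)
Stage 2 (SUM): sum[0..0]=4, sum[0..1]=12, sum[0..2]=15, sum[0..3]=16 -> [4, 12, 15, 16] (max |s|=16)
Stage 3 (ABS): |4|=4, |12|=12, |15|=15, |16|=16 -> [4, 12, 15, 16] (max |s|=16)
Stage 4 (AMPLIFY 2): 4*2=8, 12*2=24, 15*2=30, 16*2=32 -> [8, 24, 30, 32] (max |s|=32)
Overall max amplitude: 32

Answer: 32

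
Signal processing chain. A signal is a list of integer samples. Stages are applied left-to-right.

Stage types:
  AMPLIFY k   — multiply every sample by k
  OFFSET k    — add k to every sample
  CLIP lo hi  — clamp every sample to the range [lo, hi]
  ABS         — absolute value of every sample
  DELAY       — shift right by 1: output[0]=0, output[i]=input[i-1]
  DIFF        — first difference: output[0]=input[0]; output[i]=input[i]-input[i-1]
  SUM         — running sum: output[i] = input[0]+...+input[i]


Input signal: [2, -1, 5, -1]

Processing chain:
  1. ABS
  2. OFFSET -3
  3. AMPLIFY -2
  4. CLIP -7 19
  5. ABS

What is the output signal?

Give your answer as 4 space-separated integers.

Answer: 2 4 4 4

Derivation:
Input: [2, -1, 5, -1]
Stage 1 (ABS): |2|=2, |-1|=1, |5|=5, |-1|=1 -> [2, 1, 5, 1]
Stage 2 (OFFSET -3): 2+-3=-1, 1+-3=-2, 5+-3=2, 1+-3=-2 -> [-1, -2, 2, -2]
Stage 3 (AMPLIFY -2): -1*-2=2, -2*-2=4, 2*-2=-4, -2*-2=4 -> [2, 4, -4, 4]
Stage 4 (CLIP -7 19): clip(2,-7,19)=2, clip(4,-7,19)=4, clip(-4,-7,19)=-4, clip(4,-7,19)=4 -> [2, 4, -4, 4]
Stage 5 (ABS): |2|=2, |4|=4, |-4|=4, |4|=4 -> [2, 4, 4, 4]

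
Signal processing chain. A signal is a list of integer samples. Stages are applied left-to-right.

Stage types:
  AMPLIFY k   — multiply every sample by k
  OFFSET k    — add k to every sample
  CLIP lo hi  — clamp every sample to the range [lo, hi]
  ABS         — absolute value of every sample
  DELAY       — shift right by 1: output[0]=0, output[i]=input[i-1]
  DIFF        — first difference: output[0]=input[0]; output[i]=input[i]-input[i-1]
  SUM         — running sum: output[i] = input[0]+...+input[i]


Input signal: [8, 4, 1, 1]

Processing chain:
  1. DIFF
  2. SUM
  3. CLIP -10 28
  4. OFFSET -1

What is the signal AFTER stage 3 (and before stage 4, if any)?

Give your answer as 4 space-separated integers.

Answer: 8 4 1 1

Derivation:
Input: [8, 4, 1, 1]
Stage 1 (DIFF): s[0]=8, 4-8=-4, 1-4=-3, 1-1=0 -> [8, -4, -3, 0]
Stage 2 (SUM): sum[0..0]=8, sum[0..1]=4, sum[0..2]=1, sum[0..3]=1 -> [8, 4, 1, 1]
Stage 3 (CLIP -10 28): clip(8,-10,28)=8, clip(4,-10,28)=4, clip(1,-10,28)=1, clip(1,-10,28)=1 -> [8, 4, 1, 1]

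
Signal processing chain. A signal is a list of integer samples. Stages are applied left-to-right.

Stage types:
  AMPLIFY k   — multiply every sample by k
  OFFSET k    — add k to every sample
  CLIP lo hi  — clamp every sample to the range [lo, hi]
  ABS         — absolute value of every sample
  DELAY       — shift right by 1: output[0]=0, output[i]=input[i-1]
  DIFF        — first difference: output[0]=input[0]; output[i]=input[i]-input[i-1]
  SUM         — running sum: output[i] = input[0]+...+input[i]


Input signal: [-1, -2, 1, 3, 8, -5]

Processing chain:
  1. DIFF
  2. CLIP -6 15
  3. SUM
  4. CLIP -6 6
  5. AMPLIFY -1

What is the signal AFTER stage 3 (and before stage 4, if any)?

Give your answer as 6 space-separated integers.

Input: [-1, -2, 1, 3, 8, -5]
Stage 1 (DIFF): s[0]=-1, -2--1=-1, 1--2=3, 3-1=2, 8-3=5, -5-8=-13 -> [-1, -1, 3, 2, 5, -13]
Stage 2 (CLIP -6 15): clip(-1,-6,15)=-1, clip(-1,-6,15)=-1, clip(3,-6,15)=3, clip(2,-6,15)=2, clip(5,-6,15)=5, clip(-13,-6,15)=-6 -> [-1, -1, 3, 2, 5, -6]
Stage 3 (SUM): sum[0..0]=-1, sum[0..1]=-2, sum[0..2]=1, sum[0..3]=3, sum[0..4]=8, sum[0..5]=2 -> [-1, -2, 1, 3, 8, 2]

Answer: -1 -2 1 3 8 2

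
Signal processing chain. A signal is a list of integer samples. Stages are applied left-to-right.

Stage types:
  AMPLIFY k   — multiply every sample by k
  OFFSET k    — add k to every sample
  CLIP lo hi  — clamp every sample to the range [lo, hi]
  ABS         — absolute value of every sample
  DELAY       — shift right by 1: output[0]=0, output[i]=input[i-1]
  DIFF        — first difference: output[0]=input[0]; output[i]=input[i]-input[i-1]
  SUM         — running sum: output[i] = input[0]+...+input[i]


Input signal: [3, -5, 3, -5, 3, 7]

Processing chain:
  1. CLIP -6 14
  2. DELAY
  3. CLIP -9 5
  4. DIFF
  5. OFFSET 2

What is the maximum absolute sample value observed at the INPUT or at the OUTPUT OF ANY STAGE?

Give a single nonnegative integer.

Input: [3, -5, 3, -5, 3, 7] (max |s|=7)
Stage 1 (CLIP -6 14): clip(3,-6,14)=3, clip(-5,-6,14)=-5, clip(3,-6,14)=3, clip(-5,-6,14)=-5, clip(3,-6,14)=3, clip(7,-6,14)=7 -> [3, -5, 3, -5, 3, 7] (max |s|=7)
Stage 2 (DELAY): [0, 3, -5, 3, -5, 3] = [0, 3, -5, 3, -5, 3] -> [0, 3, -5, 3, -5, 3] (max |s|=5)
Stage 3 (CLIP -9 5): clip(0,-9,5)=0, clip(3,-9,5)=3, clip(-5,-9,5)=-5, clip(3,-9,5)=3, clip(-5,-9,5)=-5, clip(3,-9,5)=3 -> [0, 3, -5, 3, -5, 3] (max |s|=5)
Stage 4 (DIFF): s[0]=0, 3-0=3, -5-3=-8, 3--5=8, -5-3=-8, 3--5=8 -> [0, 3, -8, 8, -8, 8] (max |s|=8)
Stage 5 (OFFSET 2): 0+2=2, 3+2=5, -8+2=-6, 8+2=10, -8+2=-6, 8+2=10 -> [2, 5, -6, 10, -6, 10] (max |s|=10)
Overall max amplitude: 10

Answer: 10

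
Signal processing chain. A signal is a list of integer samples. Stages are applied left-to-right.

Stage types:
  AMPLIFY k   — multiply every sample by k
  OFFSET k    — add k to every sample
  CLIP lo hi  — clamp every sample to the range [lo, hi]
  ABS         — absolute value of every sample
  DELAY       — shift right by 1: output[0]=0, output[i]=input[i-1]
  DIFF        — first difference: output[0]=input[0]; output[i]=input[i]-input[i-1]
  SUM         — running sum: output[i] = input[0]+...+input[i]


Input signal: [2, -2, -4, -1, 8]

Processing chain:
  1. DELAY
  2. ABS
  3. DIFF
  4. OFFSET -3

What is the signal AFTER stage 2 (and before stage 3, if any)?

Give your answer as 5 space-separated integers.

Input: [2, -2, -4, -1, 8]
Stage 1 (DELAY): [0, 2, -2, -4, -1] = [0, 2, -2, -4, -1] -> [0, 2, -2, -4, -1]
Stage 2 (ABS): |0|=0, |2|=2, |-2|=2, |-4|=4, |-1|=1 -> [0, 2, 2, 4, 1]

Answer: 0 2 2 4 1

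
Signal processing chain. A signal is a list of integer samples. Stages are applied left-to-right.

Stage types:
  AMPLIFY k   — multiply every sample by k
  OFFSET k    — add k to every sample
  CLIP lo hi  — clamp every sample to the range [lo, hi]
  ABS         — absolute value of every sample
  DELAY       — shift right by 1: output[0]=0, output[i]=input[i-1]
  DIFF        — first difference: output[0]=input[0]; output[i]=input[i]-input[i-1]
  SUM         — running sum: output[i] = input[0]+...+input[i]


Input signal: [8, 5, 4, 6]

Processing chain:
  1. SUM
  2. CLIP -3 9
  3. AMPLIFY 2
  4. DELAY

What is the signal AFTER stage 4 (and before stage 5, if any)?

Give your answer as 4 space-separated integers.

Input: [8, 5, 4, 6]
Stage 1 (SUM): sum[0..0]=8, sum[0..1]=13, sum[0..2]=17, sum[0..3]=23 -> [8, 13, 17, 23]
Stage 2 (CLIP -3 9): clip(8,-3,9)=8, clip(13,-3,9)=9, clip(17,-3,9)=9, clip(23,-3,9)=9 -> [8, 9, 9, 9]
Stage 3 (AMPLIFY 2): 8*2=16, 9*2=18, 9*2=18, 9*2=18 -> [16, 18, 18, 18]
Stage 4 (DELAY): [0, 16, 18, 18] = [0, 16, 18, 18] -> [0, 16, 18, 18]

Answer: 0 16 18 18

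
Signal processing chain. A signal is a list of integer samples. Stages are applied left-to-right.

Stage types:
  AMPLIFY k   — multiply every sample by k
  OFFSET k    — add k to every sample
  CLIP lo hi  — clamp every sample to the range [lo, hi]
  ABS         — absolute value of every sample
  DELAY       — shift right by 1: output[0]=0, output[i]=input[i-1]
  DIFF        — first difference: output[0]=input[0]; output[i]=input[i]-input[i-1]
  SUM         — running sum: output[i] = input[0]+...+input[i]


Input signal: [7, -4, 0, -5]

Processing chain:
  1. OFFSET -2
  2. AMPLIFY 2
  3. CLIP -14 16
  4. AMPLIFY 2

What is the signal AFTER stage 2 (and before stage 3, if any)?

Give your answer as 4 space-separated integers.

Answer: 10 -12 -4 -14

Derivation:
Input: [7, -4, 0, -5]
Stage 1 (OFFSET -2): 7+-2=5, -4+-2=-6, 0+-2=-2, -5+-2=-7 -> [5, -6, -2, -7]
Stage 2 (AMPLIFY 2): 5*2=10, -6*2=-12, -2*2=-4, -7*2=-14 -> [10, -12, -4, -14]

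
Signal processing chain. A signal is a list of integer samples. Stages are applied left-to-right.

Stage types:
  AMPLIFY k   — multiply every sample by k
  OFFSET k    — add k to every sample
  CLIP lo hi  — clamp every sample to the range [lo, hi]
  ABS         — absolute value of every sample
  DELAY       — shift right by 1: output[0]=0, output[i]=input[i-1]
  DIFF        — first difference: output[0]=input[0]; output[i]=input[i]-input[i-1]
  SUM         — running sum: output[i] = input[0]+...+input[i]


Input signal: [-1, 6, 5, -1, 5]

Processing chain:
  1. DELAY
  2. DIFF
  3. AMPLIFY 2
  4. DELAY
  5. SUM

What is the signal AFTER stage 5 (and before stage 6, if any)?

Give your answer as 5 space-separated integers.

Input: [-1, 6, 5, -1, 5]
Stage 1 (DELAY): [0, -1, 6, 5, -1] = [0, -1, 6, 5, -1] -> [0, -1, 6, 5, -1]
Stage 2 (DIFF): s[0]=0, -1-0=-1, 6--1=7, 5-6=-1, -1-5=-6 -> [0, -1, 7, -1, -6]
Stage 3 (AMPLIFY 2): 0*2=0, -1*2=-2, 7*2=14, -1*2=-2, -6*2=-12 -> [0, -2, 14, -2, -12]
Stage 4 (DELAY): [0, 0, -2, 14, -2] = [0, 0, -2, 14, -2] -> [0, 0, -2, 14, -2]
Stage 5 (SUM): sum[0..0]=0, sum[0..1]=0, sum[0..2]=-2, sum[0..3]=12, sum[0..4]=10 -> [0, 0, -2, 12, 10]

Answer: 0 0 -2 12 10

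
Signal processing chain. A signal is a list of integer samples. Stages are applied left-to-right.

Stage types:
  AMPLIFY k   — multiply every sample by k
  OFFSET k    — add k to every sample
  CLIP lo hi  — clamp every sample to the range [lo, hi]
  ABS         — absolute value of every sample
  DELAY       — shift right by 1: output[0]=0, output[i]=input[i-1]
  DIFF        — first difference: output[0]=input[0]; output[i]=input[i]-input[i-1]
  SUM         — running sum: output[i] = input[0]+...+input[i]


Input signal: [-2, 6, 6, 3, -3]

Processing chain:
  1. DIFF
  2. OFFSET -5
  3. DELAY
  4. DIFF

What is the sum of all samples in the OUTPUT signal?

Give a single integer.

Input: [-2, 6, 6, 3, -3]
Stage 1 (DIFF): s[0]=-2, 6--2=8, 6-6=0, 3-6=-3, -3-3=-6 -> [-2, 8, 0, -3, -6]
Stage 2 (OFFSET -5): -2+-5=-7, 8+-5=3, 0+-5=-5, -3+-5=-8, -6+-5=-11 -> [-7, 3, -5, -8, -11]
Stage 3 (DELAY): [0, -7, 3, -5, -8] = [0, -7, 3, -5, -8] -> [0, -7, 3, -5, -8]
Stage 4 (DIFF): s[0]=0, -7-0=-7, 3--7=10, -5-3=-8, -8--5=-3 -> [0, -7, 10, -8, -3]
Output sum: -8

Answer: -8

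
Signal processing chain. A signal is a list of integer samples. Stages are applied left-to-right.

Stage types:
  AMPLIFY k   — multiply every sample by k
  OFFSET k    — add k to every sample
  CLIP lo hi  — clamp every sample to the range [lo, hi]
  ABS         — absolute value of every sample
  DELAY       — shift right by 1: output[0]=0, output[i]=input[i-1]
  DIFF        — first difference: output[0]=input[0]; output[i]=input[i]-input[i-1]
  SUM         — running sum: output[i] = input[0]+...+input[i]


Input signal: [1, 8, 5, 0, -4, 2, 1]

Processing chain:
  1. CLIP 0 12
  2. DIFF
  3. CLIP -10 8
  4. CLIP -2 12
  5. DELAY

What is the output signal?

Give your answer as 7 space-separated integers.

Answer: 0 1 7 -2 -2 0 2

Derivation:
Input: [1, 8, 5, 0, -4, 2, 1]
Stage 1 (CLIP 0 12): clip(1,0,12)=1, clip(8,0,12)=8, clip(5,0,12)=5, clip(0,0,12)=0, clip(-4,0,12)=0, clip(2,0,12)=2, clip(1,0,12)=1 -> [1, 8, 5, 0, 0, 2, 1]
Stage 2 (DIFF): s[0]=1, 8-1=7, 5-8=-3, 0-5=-5, 0-0=0, 2-0=2, 1-2=-1 -> [1, 7, -3, -5, 0, 2, -1]
Stage 3 (CLIP -10 8): clip(1,-10,8)=1, clip(7,-10,8)=7, clip(-3,-10,8)=-3, clip(-5,-10,8)=-5, clip(0,-10,8)=0, clip(2,-10,8)=2, clip(-1,-10,8)=-1 -> [1, 7, -3, -5, 0, 2, -1]
Stage 4 (CLIP -2 12): clip(1,-2,12)=1, clip(7,-2,12)=7, clip(-3,-2,12)=-2, clip(-5,-2,12)=-2, clip(0,-2,12)=0, clip(2,-2,12)=2, clip(-1,-2,12)=-1 -> [1, 7, -2, -2, 0, 2, -1]
Stage 5 (DELAY): [0, 1, 7, -2, -2, 0, 2] = [0, 1, 7, -2, -2, 0, 2] -> [0, 1, 7, -2, -2, 0, 2]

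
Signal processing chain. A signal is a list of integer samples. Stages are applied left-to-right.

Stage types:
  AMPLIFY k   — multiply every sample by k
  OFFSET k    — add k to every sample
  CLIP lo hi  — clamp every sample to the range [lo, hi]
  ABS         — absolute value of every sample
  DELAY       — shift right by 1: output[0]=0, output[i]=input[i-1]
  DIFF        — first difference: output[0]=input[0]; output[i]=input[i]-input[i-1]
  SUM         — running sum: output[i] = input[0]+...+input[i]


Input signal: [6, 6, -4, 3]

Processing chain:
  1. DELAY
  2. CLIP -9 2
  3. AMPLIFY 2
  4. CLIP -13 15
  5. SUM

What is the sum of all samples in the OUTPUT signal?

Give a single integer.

Answer: 12

Derivation:
Input: [6, 6, -4, 3]
Stage 1 (DELAY): [0, 6, 6, -4] = [0, 6, 6, -4] -> [0, 6, 6, -4]
Stage 2 (CLIP -9 2): clip(0,-9,2)=0, clip(6,-9,2)=2, clip(6,-9,2)=2, clip(-4,-9,2)=-4 -> [0, 2, 2, -4]
Stage 3 (AMPLIFY 2): 0*2=0, 2*2=4, 2*2=4, -4*2=-8 -> [0, 4, 4, -8]
Stage 4 (CLIP -13 15): clip(0,-13,15)=0, clip(4,-13,15)=4, clip(4,-13,15)=4, clip(-8,-13,15)=-8 -> [0, 4, 4, -8]
Stage 5 (SUM): sum[0..0]=0, sum[0..1]=4, sum[0..2]=8, sum[0..3]=0 -> [0, 4, 8, 0]
Output sum: 12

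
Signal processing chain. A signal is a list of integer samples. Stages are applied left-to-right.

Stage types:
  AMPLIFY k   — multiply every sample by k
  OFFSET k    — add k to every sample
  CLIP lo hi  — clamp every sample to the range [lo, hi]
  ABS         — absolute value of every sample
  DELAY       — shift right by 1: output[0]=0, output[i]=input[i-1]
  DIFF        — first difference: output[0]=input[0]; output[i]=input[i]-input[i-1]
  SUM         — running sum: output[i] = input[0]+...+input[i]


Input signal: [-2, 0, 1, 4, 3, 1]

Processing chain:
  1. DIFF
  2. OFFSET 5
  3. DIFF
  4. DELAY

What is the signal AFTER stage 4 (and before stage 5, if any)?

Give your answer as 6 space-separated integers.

Input: [-2, 0, 1, 4, 3, 1]
Stage 1 (DIFF): s[0]=-2, 0--2=2, 1-0=1, 4-1=3, 3-4=-1, 1-3=-2 -> [-2, 2, 1, 3, -1, -2]
Stage 2 (OFFSET 5): -2+5=3, 2+5=7, 1+5=6, 3+5=8, -1+5=4, -2+5=3 -> [3, 7, 6, 8, 4, 3]
Stage 3 (DIFF): s[0]=3, 7-3=4, 6-7=-1, 8-6=2, 4-8=-4, 3-4=-1 -> [3, 4, -1, 2, -4, -1]
Stage 4 (DELAY): [0, 3, 4, -1, 2, -4] = [0, 3, 4, -1, 2, -4] -> [0, 3, 4, -1, 2, -4]

Answer: 0 3 4 -1 2 -4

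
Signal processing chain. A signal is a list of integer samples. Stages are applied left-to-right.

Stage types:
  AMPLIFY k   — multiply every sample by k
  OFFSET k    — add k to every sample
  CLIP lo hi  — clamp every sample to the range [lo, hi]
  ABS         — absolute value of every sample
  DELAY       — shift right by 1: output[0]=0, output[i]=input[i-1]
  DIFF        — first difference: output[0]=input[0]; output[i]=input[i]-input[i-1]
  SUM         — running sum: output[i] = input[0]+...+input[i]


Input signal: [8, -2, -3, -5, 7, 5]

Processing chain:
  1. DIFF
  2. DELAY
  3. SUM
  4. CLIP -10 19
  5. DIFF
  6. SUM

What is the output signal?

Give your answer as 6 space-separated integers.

Answer: 0 8 -2 -3 -5 7

Derivation:
Input: [8, -2, -3, -5, 7, 5]
Stage 1 (DIFF): s[0]=8, -2-8=-10, -3--2=-1, -5--3=-2, 7--5=12, 5-7=-2 -> [8, -10, -1, -2, 12, -2]
Stage 2 (DELAY): [0, 8, -10, -1, -2, 12] = [0, 8, -10, -1, -2, 12] -> [0, 8, -10, -1, -2, 12]
Stage 3 (SUM): sum[0..0]=0, sum[0..1]=8, sum[0..2]=-2, sum[0..3]=-3, sum[0..4]=-5, sum[0..5]=7 -> [0, 8, -2, -3, -5, 7]
Stage 4 (CLIP -10 19): clip(0,-10,19)=0, clip(8,-10,19)=8, clip(-2,-10,19)=-2, clip(-3,-10,19)=-3, clip(-5,-10,19)=-5, clip(7,-10,19)=7 -> [0, 8, -2, -3, -5, 7]
Stage 5 (DIFF): s[0]=0, 8-0=8, -2-8=-10, -3--2=-1, -5--3=-2, 7--5=12 -> [0, 8, -10, -1, -2, 12]
Stage 6 (SUM): sum[0..0]=0, sum[0..1]=8, sum[0..2]=-2, sum[0..3]=-3, sum[0..4]=-5, sum[0..5]=7 -> [0, 8, -2, -3, -5, 7]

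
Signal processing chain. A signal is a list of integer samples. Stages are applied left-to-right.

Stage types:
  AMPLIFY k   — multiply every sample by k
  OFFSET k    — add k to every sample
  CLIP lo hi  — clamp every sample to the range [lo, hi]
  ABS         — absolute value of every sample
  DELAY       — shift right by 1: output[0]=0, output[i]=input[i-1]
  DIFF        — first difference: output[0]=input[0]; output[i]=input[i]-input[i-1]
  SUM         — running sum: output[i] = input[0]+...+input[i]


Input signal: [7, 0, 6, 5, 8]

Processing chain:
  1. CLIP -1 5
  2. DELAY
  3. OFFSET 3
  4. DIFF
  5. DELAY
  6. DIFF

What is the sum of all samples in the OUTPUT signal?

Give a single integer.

Answer: 5

Derivation:
Input: [7, 0, 6, 5, 8]
Stage 1 (CLIP -1 5): clip(7,-1,5)=5, clip(0,-1,5)=0, clip(6,-1,5)=5, clip(5,-1,5)=5, clip(8,-1,5)=5 -> [5, 0, 5, 5, 5]
Stage 2 (DELAY): [0, 5, 0, 5, 5] = [0, 5, 0, 5, 5] -> [0, 5, 0, 5, 5]
Stage 3 (OFFSET 3): 0+3=3, 5+3=8, 0+3=3, 5+3=8, 5+3=8 -> [3, 8, 3, 8, 8]
Stage 4 (DIFF): s[0]=3, 8-3=5, 3-8=-5, 8-3=5, 8-8=0 -> [3, 5, -5, 5, 0]
Stage 5 (DELAY): [0, 3, 5, -5, 5] = [0, 3, 5, -5, 5] -> [0, 3, 5, -5, 5]
Stage 6 (DIFF): s[0]=0, 3-0=3, 5-3=2, -5-5=-10, 5--5=10 -> [0, 3, 2, -10, 10]
Output sum: 5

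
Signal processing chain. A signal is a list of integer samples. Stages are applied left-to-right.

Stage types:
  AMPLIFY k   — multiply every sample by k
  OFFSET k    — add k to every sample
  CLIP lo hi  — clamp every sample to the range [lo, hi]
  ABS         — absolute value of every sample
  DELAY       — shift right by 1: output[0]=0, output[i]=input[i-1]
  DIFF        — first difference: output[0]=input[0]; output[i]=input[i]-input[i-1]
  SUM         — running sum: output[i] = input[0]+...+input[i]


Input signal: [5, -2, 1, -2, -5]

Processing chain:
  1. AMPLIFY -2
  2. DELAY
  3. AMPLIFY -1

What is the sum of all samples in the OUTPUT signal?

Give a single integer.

Input: [5, -2, 1, -2, -5]
Stage 1 (AMPLIFY -2): 5*-2=-10, -2*-2=4, 1*-2=-2, -2*-2=4, -5*-2=10 -> [-10, 4, -2, 4, 10]
Stage 2 (DELAY): [0, -10, 4, -2, 4] = [0, -10, 4, -2, 4] -> [0, -10, 4, -2, 4]
Stage 3 (AMPLIFY -1): 0*-1=0, -10*-1=10, 4*-1=-4, -2*-1=2, 4*-1=-4 -> [0, 10, -4, 2, -4]
Output sum: 4

Answer: 4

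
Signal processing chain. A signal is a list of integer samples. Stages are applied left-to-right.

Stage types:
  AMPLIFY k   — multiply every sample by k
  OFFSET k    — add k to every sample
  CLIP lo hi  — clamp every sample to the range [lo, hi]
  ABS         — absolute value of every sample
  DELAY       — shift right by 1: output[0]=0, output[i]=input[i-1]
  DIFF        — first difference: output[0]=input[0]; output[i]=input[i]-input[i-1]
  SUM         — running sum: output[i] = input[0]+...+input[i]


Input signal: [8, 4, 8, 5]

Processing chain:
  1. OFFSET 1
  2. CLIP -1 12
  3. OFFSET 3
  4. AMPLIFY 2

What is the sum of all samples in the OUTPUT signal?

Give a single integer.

Answer: 82

Derivation:
Input: [8, 4, 8, 5]
Stage 1 (OFFSET 1): 8+1=9, 4+1=5, 8+1=9, 5+1=6 -> [9, 5, 9, 6]
Stage 2 (CLIP -1 12): clip(9,-1,12)=9, clip(5,-1,12)=5, clip(9,-1,12)=9, clip(6,-1,12)=6 -> [9, 5, 9, 6]
Stage 3 (OFFSET 3): 9+3=12, 5+3=8, 9+3=12, 6+3=9 -> [12, 8, 12, 9]
Stage 4 (AMPLIFY 2): 12*2=24, 8*2=16, 12*2=24, 9*2=18 -> [24, 16, 24, 18]
Output sum: 82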